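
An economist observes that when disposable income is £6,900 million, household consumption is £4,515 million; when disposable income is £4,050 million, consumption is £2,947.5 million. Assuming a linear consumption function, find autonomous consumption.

MPC = ΔC/ΔY = (4515 − 2947.5)/(6900 − 4050) = 1567.5/2850 = 0.55
a = C − MPC·Y = 2947.5 − 0.55(4050) = 2947.5 − 2227.5 = 720

a = 720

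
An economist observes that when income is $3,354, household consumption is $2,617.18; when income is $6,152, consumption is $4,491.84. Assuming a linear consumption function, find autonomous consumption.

a = 370

MPC = ΔC/ΔY = (4491.84 − 2617.18)/(6152 − 3354) = 1874.66/2798 = 0.67
a = C − MPC·Y = 2617.18 − 0.67(3354) = 2617.18 − 2247.18 = 370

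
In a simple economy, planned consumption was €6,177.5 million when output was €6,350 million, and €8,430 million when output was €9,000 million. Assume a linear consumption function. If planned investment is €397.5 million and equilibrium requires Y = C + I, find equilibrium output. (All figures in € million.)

Y = 7850

MPC = (8430 − 6177.5)/(9000 − 6350) = 2252.5/2650 = 0.85
a = 6177.5 − 0.85(6350) = 780
Equilibrium: Y = 780 + 0.85Y + 397.5
0.15Y = 1177.5, so Y = 1177.5/0.15 = 7850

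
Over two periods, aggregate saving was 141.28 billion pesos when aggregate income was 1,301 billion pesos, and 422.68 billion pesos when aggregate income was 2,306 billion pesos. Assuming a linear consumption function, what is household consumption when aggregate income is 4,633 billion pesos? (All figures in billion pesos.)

MPS = ΔS/ΔY = (422.68 − 141.28)/(2306 − 1301) = 281.4/1005 = 0.28
MPC = 1 − MPS = 0.72
Autonomous saving = 141.28 − 0.28(1301) = -223, so a = 223
C = 223 + 0.72(4633) = 223 + 3335.76 = 3558.76

C = 3558.76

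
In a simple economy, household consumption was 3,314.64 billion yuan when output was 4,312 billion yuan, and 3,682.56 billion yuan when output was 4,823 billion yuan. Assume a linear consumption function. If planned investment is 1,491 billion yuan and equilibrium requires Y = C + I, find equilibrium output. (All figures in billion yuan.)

Y = 6075

MPC = (3682.56 − 3314.64)/(4823 − 4312) = 367.92/511 = 0.72
a = 3314.64 − 0.72(4312) = 210
Equilibrium: Y = 210 + 0.72Y + 1491
0.28Y = 1701, so Y = 1701/0.28 = 6075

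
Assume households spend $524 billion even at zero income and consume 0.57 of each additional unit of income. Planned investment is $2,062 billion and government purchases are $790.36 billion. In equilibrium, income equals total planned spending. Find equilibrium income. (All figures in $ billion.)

Y = 7852

Y = C + I + G = 524 + 0.57Y + 2062 + 790.36
Y − 0.57Y = 3376.36
0.43Y = 3376.36, so Y = 3376.36/0.43 = 7852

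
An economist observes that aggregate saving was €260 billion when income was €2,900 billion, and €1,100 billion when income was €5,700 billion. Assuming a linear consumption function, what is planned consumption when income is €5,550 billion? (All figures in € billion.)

MPS = ΔS/ΔY = (1100 − 260)/(5700 − 2900) = 840/2800 = 0.3
MPC = 1 − MPS = 0.7
Autonomous saving = 260 − 0.3(2900) = -610, so a = 610
C = 610 + 0.7(5550) = 610 + 3885 = 4495

C = 4495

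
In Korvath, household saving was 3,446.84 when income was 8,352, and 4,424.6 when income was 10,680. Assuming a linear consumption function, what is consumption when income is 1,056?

C = 673.48

MPS = ΔS/ΔY = (4424.6 − 3446.84)/(10680 − 8352) = 977.76/2328 = 0.42
MPC = 1 − MPS = 0.58
Autonomous saving = 3446.84 − 0.42(8352) = -61, so a = 61
C = 61 + 0.58(1056) = 61 + 612.48 = 673.48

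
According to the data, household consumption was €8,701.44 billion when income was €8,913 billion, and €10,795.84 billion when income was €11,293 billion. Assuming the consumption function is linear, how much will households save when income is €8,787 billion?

S = 196.44

MPC = (10795.84 − 8701.44)/(11293 − 8913) = 2094.4/2380 = 0.88
a = 8701.44 − 0.88(8913) = 8701.44 − 7843.44 = 858
C = 858 + 0.88(8787) = 8590.56
S = 8787 − 8590.56 = 196.44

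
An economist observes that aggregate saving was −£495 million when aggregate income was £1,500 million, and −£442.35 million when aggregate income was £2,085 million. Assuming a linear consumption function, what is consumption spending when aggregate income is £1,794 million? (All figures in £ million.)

C = 2262.54

MPS = ΔS/ΔY = (-442.35 − (-495))/(2085 − 1500) = 52.65/585 = 0.09
MPC = 1 − MPS = 0.91
Autonomous saving = -495 − 0.09(1500) = -630, so a = 630
C = 630 + 0.91(1794) = 630 + 1632.54 = 2262.54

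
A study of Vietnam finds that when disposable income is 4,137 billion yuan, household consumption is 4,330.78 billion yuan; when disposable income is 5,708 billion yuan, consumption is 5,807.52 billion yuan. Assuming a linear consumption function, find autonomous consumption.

MPC = ΔC/ΔY = (5807.52 − 4330.78)/(5708 − 4137) = 1476.74/1571 = 0.94
a = C − MPC·Y = 4330.78 − 0.94(4137) = 4330.78 − 3888.78 = 442

a = 442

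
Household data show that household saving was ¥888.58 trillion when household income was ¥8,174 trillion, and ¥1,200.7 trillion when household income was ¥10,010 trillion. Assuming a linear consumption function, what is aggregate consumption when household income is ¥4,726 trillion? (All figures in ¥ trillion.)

C = 4423.58

MPS = ΔS/ΔY = (1200.7 − 888.58)/(10010 − 8174) = 312.12/1836 = 0.17
MPC = 1 − MPS = 0.83
Autonomous saving = 888.58 − 0.17(8174) = -501, so a = 501
C = 501 + 0.83(4726) = 501 + 3922.58 = 4423.58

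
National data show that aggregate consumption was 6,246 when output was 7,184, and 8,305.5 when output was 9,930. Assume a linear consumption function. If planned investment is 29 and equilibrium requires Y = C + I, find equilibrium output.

MPC = (8305.5 − 6246)/(9930 − 7184) = 2059.5/2746 = 0.75
a = 6246 − 0.75(7184) = 858
Equilibrium: Y = 858 + 0.75Y + 29
0.25Y = 887, so Y = 887/0.25 = 3548

Y = 3548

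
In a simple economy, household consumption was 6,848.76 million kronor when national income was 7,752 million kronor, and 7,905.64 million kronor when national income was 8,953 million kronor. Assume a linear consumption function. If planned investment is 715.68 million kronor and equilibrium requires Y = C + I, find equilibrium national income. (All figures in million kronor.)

Y = 6189

MPC = (7905.64 − 6848.76)/(8953 − 7752) = 1056.88/1201 = 0.88
a = 6848.76 − 0.88(7752) = 27
Equilibrium: Y = 27 + 0.88Y + 715.68
0.12Y = 742.68, so Y = 742.68/0.12 = 6189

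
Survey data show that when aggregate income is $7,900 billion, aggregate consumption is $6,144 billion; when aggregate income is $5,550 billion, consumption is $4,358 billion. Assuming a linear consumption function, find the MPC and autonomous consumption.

MPC = 0.76; a = 140

MPC = ΔC/ΔY = (6144 − 4358)/(7900 − 5550) = 1786/2350 = 0.76
a = C − MPC·Y = 4358 − 0.76(5550) = 4358 − 4218 = 140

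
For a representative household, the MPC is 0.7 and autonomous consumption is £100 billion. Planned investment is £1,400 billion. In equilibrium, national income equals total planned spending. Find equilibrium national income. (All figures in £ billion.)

Y = 5000

Y = C + I = 100 + 0.7Y + 1400
Y − 0.7Y = 1500
0.3Y = 1500, so Y = 1500/0.3 = 5000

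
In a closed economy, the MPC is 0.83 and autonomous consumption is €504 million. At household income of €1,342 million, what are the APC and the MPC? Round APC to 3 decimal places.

MPC = 0.83 (the slope of the consumption function)
C = 504 + 0.83(1342) = 1617.86, so APC = 1617.86/1342 = 1.206

APC = 1.206; MPC = 0.83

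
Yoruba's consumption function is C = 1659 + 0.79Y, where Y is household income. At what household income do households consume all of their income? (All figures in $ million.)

Y = 7900

At break-even, C = Y: 1659 + 0.79Y = Y
0.21Y = 1659, so Y = 1659/0.21 = 7900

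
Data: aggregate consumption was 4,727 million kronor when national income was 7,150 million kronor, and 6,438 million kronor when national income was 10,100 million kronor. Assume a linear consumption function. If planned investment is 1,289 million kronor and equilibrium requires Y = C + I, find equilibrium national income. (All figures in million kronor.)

MPC = (6438 − 4727)/(10100 − 7150) = 1711/2950 = 0.58
a = 4727 − 0.58(7150) = 580
Equilibrium: Y = 580 + 0.58Y + 1289
0.42Y = 1869, so Y = 1869/0.42 = 4450

Y = 4450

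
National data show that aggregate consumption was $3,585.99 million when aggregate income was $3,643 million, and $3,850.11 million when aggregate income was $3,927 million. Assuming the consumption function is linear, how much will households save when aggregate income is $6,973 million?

S = 290.11

MPC = (3850.11 − 3585.99)/(3927 − 3643) = 264.12/284 = 0.93
a = 3585.99 − 0.93(3643) = 3585.99 − 3387.99 = 198
C = 198 + 0.93(6973) = 6682.89
S = 6973 − 6682.89 = 290.11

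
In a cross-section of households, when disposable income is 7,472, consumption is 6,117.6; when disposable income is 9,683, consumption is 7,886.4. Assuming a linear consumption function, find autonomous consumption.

MPC = ΔC/ΔY = (7886.4 − 6117.6)/(9683 − 7472) = 1768.8/2211 = 0.8
a = C − MPC·Y = 6117.6 − 0.8(7472) = 6117.6 − 5977.6 = 140

a = 140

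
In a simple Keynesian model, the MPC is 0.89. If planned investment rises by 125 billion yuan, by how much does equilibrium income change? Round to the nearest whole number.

The multiplier is 1/(1 − MPC) = 1/0.11.
ΔY = 125/0.11 = 1136.36 ≈ 1136

ΔY ≈ 1136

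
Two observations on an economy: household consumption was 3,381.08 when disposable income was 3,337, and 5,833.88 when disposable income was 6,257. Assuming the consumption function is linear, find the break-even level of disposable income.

MPC = (5833.88 − 3381.08)/(6257 − 3337) = 2452.8/2920 = 0.84
a = 3381.08 − 0.84(3337) = 3381.08 − 2803.08 = 578
Break-even: Y = a/(1−MPC) = 578/0.16 = 3612.5

Y = 3612.5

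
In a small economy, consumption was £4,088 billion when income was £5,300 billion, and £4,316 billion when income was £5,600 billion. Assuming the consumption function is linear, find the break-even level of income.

Y = 250

MPC = (4316 − 4088)/(5600 − 5300) = 228/300 = 0.76
a = 4088 − 0.76(5300) = 4088 − 4028 = 60
Break-even: Y = a/(1−MPC) = 60/0.24 = 250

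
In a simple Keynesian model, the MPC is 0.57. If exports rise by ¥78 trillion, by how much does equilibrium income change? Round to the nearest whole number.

ΔY ≈ 181

The multiplier is 1/(1 − MPC) = 1/0.43.
ΔY = 78/0.43 = 181.40 ≈ 181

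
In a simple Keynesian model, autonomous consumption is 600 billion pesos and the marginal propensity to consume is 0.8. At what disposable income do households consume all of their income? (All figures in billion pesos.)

Y = 3000

At break-even, C = Y: 600 + 0.8Y = Y
0.2Y = 600, so Y = 600/0.2 = 3000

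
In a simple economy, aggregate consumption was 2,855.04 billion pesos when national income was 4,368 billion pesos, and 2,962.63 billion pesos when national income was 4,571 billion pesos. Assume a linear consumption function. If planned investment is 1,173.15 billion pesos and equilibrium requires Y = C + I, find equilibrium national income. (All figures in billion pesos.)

MPC = (2962.63 − 2855.04)/(4571 − 4368) = 107.59/203 = 0.53
a = 2855.04 − 0.53(4368) = 540
Equilibrium: Y = 540 + 0.53Y + 1173.15
0.47Y = 1713.15, so Y = 1713.15/0.47 = 3645

Y = 3645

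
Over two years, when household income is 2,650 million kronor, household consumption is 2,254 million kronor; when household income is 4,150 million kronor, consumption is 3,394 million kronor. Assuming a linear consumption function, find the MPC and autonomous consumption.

MPC = 0.76; a = 240

MPC = ΔC/ΔY = (3394 − 2254)/(4150 − 2650) = 1140/1500 = 0.76
a = C − MPC·Y = 2254 − 0.76(2650) = 2254 − 2014 = 240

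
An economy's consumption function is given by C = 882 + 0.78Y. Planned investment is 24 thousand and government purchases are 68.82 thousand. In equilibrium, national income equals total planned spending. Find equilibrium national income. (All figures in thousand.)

Y = C + I + G = 882 + 0.78Y + 24 + 68.82
Y − 0.78Y = 974.82
0.22Y = 974.82, so Y = 974.82/0.22 = 4431

Y = 4431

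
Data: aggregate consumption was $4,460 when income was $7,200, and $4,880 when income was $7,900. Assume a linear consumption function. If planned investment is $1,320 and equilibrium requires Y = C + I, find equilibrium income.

MPC = (4880 − 4460)/(7900 − 7200) = 420/700 = 0.6
a = 4460 − 0.6(7200) = 140
Equilibrium: Y = 140 + 0.6Y + 1320
0.4Y = 1460, so Y = 1460/0.4 = 3650

Y = 3650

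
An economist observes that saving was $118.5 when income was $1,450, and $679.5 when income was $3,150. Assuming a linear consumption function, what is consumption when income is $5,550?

C = 4078.5

MPS = ΔS/ΔY = (679.5 − 118.5)/(3150 − 1450) = 561/1700 = 0.33
MPC = 1 − MPS = 0.67
Autonomous saving = 118.5 − 0.33(1450) = -360, so a = 360
C = 360 + 0.67(5550) = 360 + 3718.5 = 4078.5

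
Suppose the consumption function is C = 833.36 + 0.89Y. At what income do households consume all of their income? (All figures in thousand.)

Y = 7576

At break-even, C = Y: 833.36 + 0.89Y = Y
0.11Y = 833.36, so Y = 833.36/0.11 = 7576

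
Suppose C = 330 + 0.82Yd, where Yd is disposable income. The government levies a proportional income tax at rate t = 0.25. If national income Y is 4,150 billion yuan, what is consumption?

Yd = (1 − 0.25)(4150) = 0.75(4150) = 3112.5
C = 330 + 0.82(3112.5) = 330 + 2552.25 = 2882.25

C = 2882.25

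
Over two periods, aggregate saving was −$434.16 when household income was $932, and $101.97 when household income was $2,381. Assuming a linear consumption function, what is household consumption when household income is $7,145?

C = 5280.35

MPS = ΔS/ΔY = (101.97 − (-434.16))/(2381 − 932) = 536.13/1449 = 0.37
MPC = 1 − MPS = 0.63
Autonomous saving = -434.16 − 0.37(932) = -779, so a = 779
C = 779 + 0.63(7145) = 779 + 4501.35 = 5280.35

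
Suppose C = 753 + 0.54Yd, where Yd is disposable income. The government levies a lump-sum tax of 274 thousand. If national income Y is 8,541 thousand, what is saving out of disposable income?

S = 3049.82

Yd = Y − T = 8541 − 274 = 8267
C = 753 + 0.54(8267) = 753 + 4464.18 = 5217.18
S = Yd − C = 8267 − 5217.18 = 3049.82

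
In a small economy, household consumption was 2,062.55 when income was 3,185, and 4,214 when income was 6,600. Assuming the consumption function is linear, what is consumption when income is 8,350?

MPC = (4214 − 2062.55)/(6600 − 3185) = 2151.45/3415 = 0.63
a = 2062.55 − 0.63(3185) = 2062.55 − 2006.55 = 56
C = 56 + 0.63(8350) = 56 + 5260.5 = 5316.5

C = 5316.5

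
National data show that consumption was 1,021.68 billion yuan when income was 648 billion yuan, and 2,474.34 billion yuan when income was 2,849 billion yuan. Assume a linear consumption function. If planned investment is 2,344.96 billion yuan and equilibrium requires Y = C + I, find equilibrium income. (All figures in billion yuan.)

MPC = (2474.34 − 1021.68)/(2849 − 648) = 1452.66/2201 = 0.66
a = 1021.68 − 0.66(648) = 594
Equilibrium: Y = 594 + 0.66Y + 2344.96
0.34Y = 2938.96, so Y = 2938.96/0.34 = 8644

Y = 8644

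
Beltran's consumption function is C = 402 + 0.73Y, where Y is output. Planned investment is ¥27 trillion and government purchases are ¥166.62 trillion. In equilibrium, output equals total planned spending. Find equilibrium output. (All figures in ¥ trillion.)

Y = C + I + G = 402 + 0.73Y + 27 + 166.62
Y − 0.73Y = 595.62
0.27Y = 595.62, so Y = 595.62/0.27 = 2206

Y = 2206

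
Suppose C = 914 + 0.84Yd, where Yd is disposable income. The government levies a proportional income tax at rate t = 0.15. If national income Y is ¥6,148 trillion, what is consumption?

C = 5303.672

Yd = (1 − 0.15)(6148) = 0.85(6148) = 5225.8
C = 914 + 0.84(5225.8) = 914 + 4389.672 = 5303.672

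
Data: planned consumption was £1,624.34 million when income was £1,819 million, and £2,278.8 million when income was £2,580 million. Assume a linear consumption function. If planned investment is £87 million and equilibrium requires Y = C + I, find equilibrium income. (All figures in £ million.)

Y = 1050

MPC = (2278.8 − 1624.34)/(2580 − 1819) = 654.46/761 = 0.86
a = 1624.34 − 0.86(1819) = 60
Equilibrium: Y = 60 + 0.86Y + 87
0.14Y = 147, so Y = 147/0.14 = 1050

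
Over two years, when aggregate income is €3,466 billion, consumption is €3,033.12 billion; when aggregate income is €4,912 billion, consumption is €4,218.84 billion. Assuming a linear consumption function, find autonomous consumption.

MPC = ΔC/ΔY = (4218.84 − 3033.12)/(4912 − 3466) = 1185.72/1446 = 0.82
a = C − MPC·Y = 3033.12 − 0.82(3466) = 3033.12 − 2842.12 = 191

a = 191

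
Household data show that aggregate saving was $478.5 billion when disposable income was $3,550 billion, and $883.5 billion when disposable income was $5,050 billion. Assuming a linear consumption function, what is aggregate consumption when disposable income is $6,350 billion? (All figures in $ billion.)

MPS = ΔS/ΔY = (883.5 − 478.5)/(5050 − 3550) = 405/1500 = 0.27
MPC = 1 − MPS = 0.73
Autonomous saving = 478.5 − 0.27(3550) = -480, so a = 480
C = 480 + 0.73(6350) = 480 + 4635.5 = 5115.5

C = 5115.5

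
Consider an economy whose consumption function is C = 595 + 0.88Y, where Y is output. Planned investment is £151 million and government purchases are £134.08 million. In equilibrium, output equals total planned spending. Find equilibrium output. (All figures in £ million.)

Y = 7334

Y = C + I + G = 595 + 0.88Y + 151 + 134.08
Y − 0.88Y = 880.08
0.12Y = 880.08, so Y = 880.08/0.12 = 7334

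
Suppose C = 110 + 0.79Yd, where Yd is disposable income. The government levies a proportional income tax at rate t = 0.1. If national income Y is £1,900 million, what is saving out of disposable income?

S = 249.1

Yd = (1 − 0.1)(1900) = 0.9(1900) = 1710
C = 110 + 0.79(1710) = 110 + 1350.9 = 1460.9
S = Yd − C = 1710 − 1460.9 = 249.1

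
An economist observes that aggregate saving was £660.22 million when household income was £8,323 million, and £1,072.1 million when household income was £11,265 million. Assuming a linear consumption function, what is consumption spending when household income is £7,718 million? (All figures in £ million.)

MPS = ΔS/ΔY = (1072.1 − 660.22)/(11265 − 8323) = 411.88/2942 = 0.14
MPC = 1 − MPS = 0.86
Autonomous saving = 660.22 − 0.14(8323) = -505, so a = 505
C = 505 + 0.86(7718) = 505 + 6637.48 = 7142.48

C = 7142.48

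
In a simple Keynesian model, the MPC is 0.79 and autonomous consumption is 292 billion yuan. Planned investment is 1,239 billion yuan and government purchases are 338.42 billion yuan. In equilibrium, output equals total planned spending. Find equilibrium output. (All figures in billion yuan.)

Y = C + I + G = 292 + 0.79Y + 1239 + 338.42
Y − 0.79Y = 1869.42
0.21Y = 1869.42, so Y = 1869.42/0.21 = 8902

Y = 8902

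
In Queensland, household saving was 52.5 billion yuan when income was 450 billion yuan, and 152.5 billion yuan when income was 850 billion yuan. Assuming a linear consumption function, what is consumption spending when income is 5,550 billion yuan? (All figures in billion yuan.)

C = 4222.5

MPS = ΔS/ΔY = (152.5 − 52.5)/(850 − 450) = 100/400 = 0.25
MPC = 1 − MPS = 0.75
Autonomous saving = 52.5 − 0.25(450) = -60, so a = 60
C = 60 + 0.75(5550) = 60 + 4162.5 = 4222.5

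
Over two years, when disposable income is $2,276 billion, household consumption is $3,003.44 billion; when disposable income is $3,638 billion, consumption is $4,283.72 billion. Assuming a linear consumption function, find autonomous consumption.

a = 864

MPC = ΔC/ΔY = (4283.72 − 3003.44)/(3638 − 2276) = 1280.28/1362 = 0.94
a = C − MPC·Y = 3003.44 − 0.94(2276) = 3003.44 − 2139.44 = 864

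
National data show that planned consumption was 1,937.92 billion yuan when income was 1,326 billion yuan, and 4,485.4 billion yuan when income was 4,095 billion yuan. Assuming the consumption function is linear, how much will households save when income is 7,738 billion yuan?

S = -98.96

MPC = (4485.4 − 1937.92)/(4095 − 1326) = 2547.48/2769 = 0.92
a = 1937.92 − 0.92(1326) = 1937.92 − 1219.92 = 718
C = 718 + 0.92(7738) = 7836.96
S = 7738 − 7836.96 = -98.96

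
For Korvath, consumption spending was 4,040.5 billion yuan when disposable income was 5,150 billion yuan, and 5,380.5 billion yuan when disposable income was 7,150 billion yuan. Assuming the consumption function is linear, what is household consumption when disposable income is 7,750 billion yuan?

C = 5782.5

MPC = (5380.5 − 4040.5)/(7150 − 5150) = 1340/2000 = 0.67
a = 4040.5 − 0.67(5150) = 4040.5 − 3450.5 = 590
C = 590 + 0.67(7750) = 590 + 5192.5 = 5782.5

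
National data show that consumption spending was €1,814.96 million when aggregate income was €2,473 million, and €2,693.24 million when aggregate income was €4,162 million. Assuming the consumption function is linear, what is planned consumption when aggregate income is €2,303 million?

MPC = (2693.24 − 1814.96)/(4162 − 2473) = 878.28/1689 = 0.52
a = 1814.96 − 0.52(2473) = 1814.96 − 1285.96 = 529
C = 529 + 0.52(2303) = 529 + 1197.56 = 1726.56

C = 1726.56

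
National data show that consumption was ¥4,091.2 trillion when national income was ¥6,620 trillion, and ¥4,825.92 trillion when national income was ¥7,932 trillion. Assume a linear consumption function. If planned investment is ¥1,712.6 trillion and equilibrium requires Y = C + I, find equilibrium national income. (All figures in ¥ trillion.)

Y = 4765

MPC = (4825.92 − 4091.2)/(7932 − 6620) = 734.72/1312 = 0.56
a = 4091.2 − 0.56(6620) = 384
Equilibrium: Y = 384 + 0.56Y + 1712.6
0.44Y = 2096.6, so Y = 2096.6/0.44 = 4765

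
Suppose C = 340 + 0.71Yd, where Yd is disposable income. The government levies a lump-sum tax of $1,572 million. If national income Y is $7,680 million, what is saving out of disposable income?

S = 1431.32

Yd = Y − T = 7680 − 1572 = 6108
C = 340 + 0.71(6108) = 340 + 4336.68 = 4676.68
S = Yd − C = 6108 − 4676.68 = 1431.32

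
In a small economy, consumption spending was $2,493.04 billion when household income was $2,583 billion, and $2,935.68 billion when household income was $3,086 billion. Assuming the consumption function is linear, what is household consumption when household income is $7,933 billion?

C = 7201.04

MPC = (2935.68 − 2493.04)/(3086 − 2583) = 442.64/503 = 0.88
a = 2493.04 − 0.88(2583) = 2493.04 − 2273.04 = 220
C = 220 + 0.88(7933) = 220 + 6981.04 = 7201.04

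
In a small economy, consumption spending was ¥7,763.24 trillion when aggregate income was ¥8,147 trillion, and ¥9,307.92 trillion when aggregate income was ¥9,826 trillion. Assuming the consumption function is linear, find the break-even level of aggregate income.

Y = 3350

MPC = (9307.92 − 7763.24)/(9826 − 8147) = 1544.68/1679 = 0.92
a = 7763.24 − 0.92(8147) = 7763.24 − 7495.24 = 268
Break-even: Y = a/(1−MPC) = 268/0.08 = 3350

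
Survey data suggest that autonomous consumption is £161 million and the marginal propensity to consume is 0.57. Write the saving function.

S = -161 + 0.43Y

S = Y − C = Y − (161 + 0.57Y) = -161 + (1 − 0.57)Y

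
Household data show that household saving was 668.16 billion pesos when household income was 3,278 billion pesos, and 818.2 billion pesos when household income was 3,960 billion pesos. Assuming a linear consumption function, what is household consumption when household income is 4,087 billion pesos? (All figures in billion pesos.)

MPS = ΔS/ΔY = (818.2 − 668.16)/(3960 − 3278) = 150.04/682 = 0.22
MPC = 1 − MPS = 0.78
Autonomous saving = 668.16 − 0.22(3278) = -53, so a = 53
C = 53 + 0.78(4087) = 53 + 3187.86 = 3240.86

C = 3240.86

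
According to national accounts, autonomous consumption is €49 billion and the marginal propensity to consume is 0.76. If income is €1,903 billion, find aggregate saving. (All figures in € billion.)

C = 49 + 0.76(1903) = 49 + 1446.28 = 1495.28
S = Y − C = 1903 − 1495.28 = 407.72

S = 407.72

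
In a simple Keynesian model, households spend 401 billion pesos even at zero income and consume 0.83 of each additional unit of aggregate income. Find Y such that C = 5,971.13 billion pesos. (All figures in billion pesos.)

401 + 0.83Y = 5971.13
0.83Y = 5570.13, so Y = 5570.13/0.83 = 6711

Y = 6711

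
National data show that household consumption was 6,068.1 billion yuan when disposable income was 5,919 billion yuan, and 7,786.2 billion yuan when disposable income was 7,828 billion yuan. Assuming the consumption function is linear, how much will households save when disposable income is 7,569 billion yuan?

MPC = (7786.2 − 6068.1)/(7828 − 5919) = 1718.1/1909 = 0.9
a = 6068.1 − 0.9(5919) = 6068.1 − 5327.1 = 741
C = 741 + 0.9(7569) = 7553.1
S = 7569 − 7553.1 = 15.9

S = 15.9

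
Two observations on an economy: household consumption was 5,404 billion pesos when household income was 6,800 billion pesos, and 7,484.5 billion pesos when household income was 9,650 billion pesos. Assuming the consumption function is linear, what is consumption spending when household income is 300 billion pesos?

MPC = (7484.5 − 5404)/(9650 − 6800) = 2080.5/2850 = 0.73
a = 5404 − 0.73(6800) = 5404 − 4964 = 440
C = 440 + 0.73(300) = 440 + 219 = 659

C = 659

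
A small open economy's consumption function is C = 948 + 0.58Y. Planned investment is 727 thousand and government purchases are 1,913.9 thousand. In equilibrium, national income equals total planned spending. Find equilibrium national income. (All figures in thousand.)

Y = C + I + G = 948 + 0.58Y + 727 + 1913.9
Y − 0.58Y = 3588.9
0.42Y = 3588.9, so Y = 3588.9/0.42 = 8545

Y = 8545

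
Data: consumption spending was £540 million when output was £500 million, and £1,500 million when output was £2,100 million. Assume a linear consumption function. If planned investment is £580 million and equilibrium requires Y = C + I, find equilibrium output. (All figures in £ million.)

Y = 2050

MPC = (1500 − 540)/(2100 − 500) = 960/1600 = 0.6
a = 540 − 0.6(500) = 240
Equilibrium: Y = 240 + 0.6Y + 580
0.4Y = 820, so Y = 820/0.4 = 2050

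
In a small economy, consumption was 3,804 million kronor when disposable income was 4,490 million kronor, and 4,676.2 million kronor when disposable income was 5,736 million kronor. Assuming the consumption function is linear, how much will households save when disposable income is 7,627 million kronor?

S = 1627.1

MPC = (4676.2 − 3804)/(5736 − 4490) = 872.2/1246 = 0.7
a = 3804 − 0.7(4490) = 3804 − 3143 = 661
C = 661 + 0.7(7627) = 5999.9
S = 7627 − 5999.9 = 1627.1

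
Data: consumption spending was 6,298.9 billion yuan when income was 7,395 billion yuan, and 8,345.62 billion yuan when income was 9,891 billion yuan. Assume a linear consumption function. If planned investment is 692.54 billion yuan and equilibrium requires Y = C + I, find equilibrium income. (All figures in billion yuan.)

Y = 5153

MPC = (8345.62 − 6298.9)/(9891 − 7395) = 2046.72/2496 = 0.82
a = 6298.9 − 0.82(7395) = 235
Equilibrium: Y = 235 + 0.82Y + 692.54
0.18Y = 927.54, so Y = 927.54/0.18 = 5153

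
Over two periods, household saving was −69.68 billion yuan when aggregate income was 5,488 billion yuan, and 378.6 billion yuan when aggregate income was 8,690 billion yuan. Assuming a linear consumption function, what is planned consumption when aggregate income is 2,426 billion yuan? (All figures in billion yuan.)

MPS = ΔS/ΔY = (378.6 − (-69.68))/(8690 − 5488) = 448.28/3202 = 0.14
MPC = 1 − MPS = 0.86
Autonomous saving = -69.68 − 0.14(5488) = -838, so a = 838
C = 838 + 0.86(2426) = 838 + 2086.36 = 2924.36

C = 2924.36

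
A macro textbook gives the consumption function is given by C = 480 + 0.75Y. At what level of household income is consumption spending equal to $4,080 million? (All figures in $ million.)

480 + 0.75Y = 4080
0.75Y = 3600, so Y = 3600/0.75 = 4800

Y = 4800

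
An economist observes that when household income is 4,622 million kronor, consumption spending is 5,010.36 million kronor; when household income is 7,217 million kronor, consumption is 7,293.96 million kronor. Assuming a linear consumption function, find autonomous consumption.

MPC = ΔC/ΔY = (7293.96 − 5010.36)/(7217 − 4622) = 2283.6/2595 = 0.88
a = C − MPC·Y = 5010.36 − 0.88(4622) = 5010.36 − 4067.36 = 943

a = 943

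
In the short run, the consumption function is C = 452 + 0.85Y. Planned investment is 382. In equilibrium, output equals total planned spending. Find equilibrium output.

Y = 5560

Y = C + I = 452 + 0.85Y + 382
Y − 0.85Y = 834
0.15Y = 834, so Y = 834/0.15 = 5560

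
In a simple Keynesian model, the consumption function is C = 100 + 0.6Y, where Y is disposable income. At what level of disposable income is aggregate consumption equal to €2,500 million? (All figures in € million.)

100 + 0.6Y = 2500
0.6Y = 2400, so Y = 2400/0.6 = 4000

Y = 4000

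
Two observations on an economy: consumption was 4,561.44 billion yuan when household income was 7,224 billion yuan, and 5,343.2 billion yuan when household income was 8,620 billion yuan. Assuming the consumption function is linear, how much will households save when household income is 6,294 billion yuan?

MPC = (5343.2 − 4561.44)/(8620 − 7224) = 781.76/1396 = 0.56
a = 4561.44 − 0.56(7224) = 4561.44 − 4045.44 = 516
C = 516 + 0.56(6294) = 4040.64
S = 6294 − 4040.64 = 2253.36

S = 2253.36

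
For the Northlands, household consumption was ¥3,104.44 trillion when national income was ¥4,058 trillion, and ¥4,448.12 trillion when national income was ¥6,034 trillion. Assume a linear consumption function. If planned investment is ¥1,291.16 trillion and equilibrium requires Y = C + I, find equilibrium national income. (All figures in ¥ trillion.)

Y = 5113

MPC = (4448.12 − 3104.44)/(6034 − 4058) = 1343.68/1976 = 0.68
a = 3104.44 − 0.68(4058) = 345
Equilibrium: Y = 345 + 0.68Y + 1291.16
0.32Y = 1636.16, so Y = 1636.16/0.32 = 5113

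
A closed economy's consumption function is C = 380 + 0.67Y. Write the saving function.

S = -380 + 0.33Y

S = Y − C = Y − (380 + 0.67Y) = -380 + (1 − 0.67)Y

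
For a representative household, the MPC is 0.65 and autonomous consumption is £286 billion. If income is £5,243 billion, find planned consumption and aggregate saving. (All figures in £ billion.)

C = 286 + 0.65(5243) = 286 + 3407.95 = 3693.95
S = Y − C = 5243 − 3693.95 = 1549.05

C = 3693.95; S = 1549.05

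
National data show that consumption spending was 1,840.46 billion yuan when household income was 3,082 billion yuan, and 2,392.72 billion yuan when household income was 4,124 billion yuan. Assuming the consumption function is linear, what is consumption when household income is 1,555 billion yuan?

MPC = (2392.72 − 1840.46)/(4124 − 3082) = 552.26/1042 = 0.53
a = 1840.46 − 0.53(3082) = 1840.46 − 1633.46 = 207
C = 207 + 0.53(1555) = 207 + 824.15 = 1031.15

C = 1031.15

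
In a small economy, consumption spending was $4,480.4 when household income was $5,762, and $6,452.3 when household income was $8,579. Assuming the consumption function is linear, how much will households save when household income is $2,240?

MPC = (6452.3 − 4480.4)/(8579 − 5762) = 1971.9/2817 = 0.7
a = 4480.4 − 0.7(5762) = 4480.4 − 4033.4 = 447
C = 447 + 0.7(2240) = 2015
S = 2240 − 2015 = 225

S = 225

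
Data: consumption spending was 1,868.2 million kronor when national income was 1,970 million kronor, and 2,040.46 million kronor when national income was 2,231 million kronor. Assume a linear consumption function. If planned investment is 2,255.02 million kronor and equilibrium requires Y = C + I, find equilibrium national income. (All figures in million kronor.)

MPC = (2040.46 − 1868.2)/(2231 − 1970) = 172.26/261 = 0.66
a = 1868.2 − 0.66(1970) = 568
Equilibrium: Y = 568 + 0.66Y + 2255.02
0.34Y = 2823.02, so Y = 2823.02/0.34 = 8303

Y = 8303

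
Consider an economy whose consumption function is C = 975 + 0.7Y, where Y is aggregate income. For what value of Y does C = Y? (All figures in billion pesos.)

Y = 3250

At break-even, C = Y: 975 + 0.7Y = Y
0.3Y = 975, so Y = 975/0.3 = 3250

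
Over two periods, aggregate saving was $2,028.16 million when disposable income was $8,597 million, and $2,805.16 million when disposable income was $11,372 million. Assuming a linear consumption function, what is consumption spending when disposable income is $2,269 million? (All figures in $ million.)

MPS = ΔS/ΔY = (2805.16 − 2028.16)/(11372 − 8597) = 777/2775 = 0.28
MPC = 1 − MPS = 0.72
Autonomous saving = 2028.16 − 0.28(8597) = -379, so a = 379
C = 379 + 0.72(2269) = 379 + 1633.68 = 2012.68

C = 2012.68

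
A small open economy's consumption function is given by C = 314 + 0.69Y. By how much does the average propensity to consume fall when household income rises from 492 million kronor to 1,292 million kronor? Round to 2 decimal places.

At Y = 492: C = 314 + 0.69(492) = 653.48, APC = 653.48/492 = 1.328
At Y = 1292: C = 1205.48, APC = 1205.48/1292 = 0.933
Fall in APC = 1.328 − 0.933 = 0.395 ≈ 0.40

ΔAPC = 0.40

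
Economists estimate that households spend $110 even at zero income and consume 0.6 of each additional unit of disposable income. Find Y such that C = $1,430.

Y = 2200

110 + 0.6Y = 1430
0.6Y = 1320, so Y = 1320/0.6 = 2200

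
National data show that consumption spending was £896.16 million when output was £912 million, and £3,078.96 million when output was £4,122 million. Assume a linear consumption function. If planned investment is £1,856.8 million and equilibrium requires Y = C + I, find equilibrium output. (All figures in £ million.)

Y = 6665

MPC = (3078.96 − 896.16)/(4122 − 912) = 2182.8/3210 = 0.68
a = 896.16 − 0.68(912) = 276
Equilibrium: Y = 276 + 0.68Y + 1856.8
0.32Y = 2132.8, so Y = 2132.8/0.32 = 6665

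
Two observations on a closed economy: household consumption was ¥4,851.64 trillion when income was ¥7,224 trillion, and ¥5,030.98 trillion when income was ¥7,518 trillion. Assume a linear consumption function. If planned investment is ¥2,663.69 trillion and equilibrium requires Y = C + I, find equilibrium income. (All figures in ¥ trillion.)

MPC = (5030.98 − 4851.64)/(7518 − 7224) = 179.34/294 = 0.61
a = 4851.64 − 0.61(7224) = 445
Equilibrium: Y = 445 + 0.61Y + 2663.69
0.39Y = 3108.69, so Y = 3108.69/0.39 = 7971

Y = 7971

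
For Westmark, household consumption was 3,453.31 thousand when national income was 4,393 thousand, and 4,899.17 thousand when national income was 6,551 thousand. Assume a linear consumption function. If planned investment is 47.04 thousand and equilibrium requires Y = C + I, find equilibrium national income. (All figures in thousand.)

Y = 1688

MPC = (4899.17 − 3453.31)/(6551 − 4393) = 1445.86/2158 = 0.67
a = 3453.31 − 0.67(4393) = 510
Equilibrium: Y = 510 + 0.67Y + 47.04
0.33Y = 557.04, so Y = 557.04/0.33 = 1688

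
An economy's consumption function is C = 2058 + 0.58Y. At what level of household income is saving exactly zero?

At break-even, C = Y: 2058 + 0.58Y = Y
0.42Y = 2058, so Y = 2058/0.42 = 4900

Y = 4900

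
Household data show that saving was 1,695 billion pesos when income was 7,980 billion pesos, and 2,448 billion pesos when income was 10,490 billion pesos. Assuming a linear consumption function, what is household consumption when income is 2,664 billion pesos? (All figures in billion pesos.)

MPS = ΔS/ΔY = (2448 − 1695)/(10490 − 7980) = 753/2510 = 0.3
MPC = 1 − MPS = 0.7
Autonomous saving = 1695 − 0.3(7980) = -699, so a = 699
C = 699 + 0.7(2664) = 699 + 1864.8 = 2563.8

C = 2563.8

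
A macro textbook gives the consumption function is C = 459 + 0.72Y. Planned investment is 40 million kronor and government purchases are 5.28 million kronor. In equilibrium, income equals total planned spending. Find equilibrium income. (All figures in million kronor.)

Y = C + I + G = 459 + 0.72Y + 40 + 5.28
Y − 0.72Y = 504.28
0.28Y = 504.28, so Y = 504.28/0.28 = 1801

Y = 1801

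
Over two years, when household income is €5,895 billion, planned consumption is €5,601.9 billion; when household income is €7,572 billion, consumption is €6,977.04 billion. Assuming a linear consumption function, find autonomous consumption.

MPC = ΔC/ΔY = (6977.04 − 5601.9)/(7572 − 5895) = 1375.14/1677 = 0.82
a = C − MPC·Y = 5601.9 − 0.82(5895) = 5601.9 − 4833.9 = 768

a = 768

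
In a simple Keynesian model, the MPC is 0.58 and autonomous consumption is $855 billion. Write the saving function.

S = Y − C = Y − (855 + 0.58Y) = -855 + (1 − 0.58)Y

S = -855 + 0.42Y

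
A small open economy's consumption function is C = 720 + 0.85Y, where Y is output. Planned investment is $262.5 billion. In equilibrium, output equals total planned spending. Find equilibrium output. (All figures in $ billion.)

Y = 6550

Y = C + I = 720 + 0.85Y + 262.5
Y − 0.85Y = 982.5
0.15Y = 982.5, so Y = 982.5/0.15 = 6550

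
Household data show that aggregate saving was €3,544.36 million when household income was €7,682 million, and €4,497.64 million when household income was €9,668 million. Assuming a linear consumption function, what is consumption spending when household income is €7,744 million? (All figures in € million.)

C = 4169.88

MPS = ΔS/ΔY = (4497.64 − 3544.36)/(9668 − 7682) = 953.28/1986 = 0.48
MPC = 1 − MPS = 0.52
Autonomous saving = 3544.36 − 0.48(7682) = -143, so a = 143
C = 143 + 0.52(7744) = 143 + 4026.88 = 4169.88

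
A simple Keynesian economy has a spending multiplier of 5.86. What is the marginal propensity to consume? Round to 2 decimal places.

MPC = 0.83

k = 1/(1 − MPC), so 1 − MPC = 1/k = 1/5.86 = 0.1706
MPC = 1 − 0.1706 = 0.83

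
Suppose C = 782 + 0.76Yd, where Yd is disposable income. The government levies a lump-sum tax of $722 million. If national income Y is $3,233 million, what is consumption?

C = 2690.36

Yd = Y − T = 3233 − 722 = 2511
C = 782 + 0.76(2511) = 782 + 1908.36 = 2690.36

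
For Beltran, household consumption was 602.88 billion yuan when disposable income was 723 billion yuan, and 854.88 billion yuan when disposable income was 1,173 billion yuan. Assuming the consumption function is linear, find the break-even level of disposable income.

Y = 450

MPC = (854.88 − 602.88)/(1173 − 723) = 252/450 = 0.56
a = 602.88 − 0.56(723) = 602.88 − 404.88 = 198
Break-even: Y = a/(1−MPC) = 198/0.44 = 450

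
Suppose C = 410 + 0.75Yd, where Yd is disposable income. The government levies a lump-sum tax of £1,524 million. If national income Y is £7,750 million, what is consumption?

C = 5079.5

Yd = Y − T = 7750 − 1524 = 6226
C = 410 + 0.75(6226) = 410 + 4669.5 = 5079.5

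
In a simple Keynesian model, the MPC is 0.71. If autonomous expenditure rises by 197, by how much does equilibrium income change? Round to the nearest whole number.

ΔY ≈ 679

The multiplier is 1/(1 − MPC) = 1/0.29.
ΔY = 197/0.29 = 679.31 ≈ 679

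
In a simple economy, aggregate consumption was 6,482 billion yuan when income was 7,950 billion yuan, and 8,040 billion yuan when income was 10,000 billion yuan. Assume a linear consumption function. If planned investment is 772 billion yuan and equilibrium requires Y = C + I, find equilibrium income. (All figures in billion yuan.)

MPC = (8040 − 6482)/(10000 − 7950) = 1558/2050 = 0.76
a = 6482 − 0.76(7950) = 440
Equilibrium: Y = 440 + 0.76Y + 772
0.24Y = 1212, so Y = 1212/0.24 = 5050

Y = 5050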